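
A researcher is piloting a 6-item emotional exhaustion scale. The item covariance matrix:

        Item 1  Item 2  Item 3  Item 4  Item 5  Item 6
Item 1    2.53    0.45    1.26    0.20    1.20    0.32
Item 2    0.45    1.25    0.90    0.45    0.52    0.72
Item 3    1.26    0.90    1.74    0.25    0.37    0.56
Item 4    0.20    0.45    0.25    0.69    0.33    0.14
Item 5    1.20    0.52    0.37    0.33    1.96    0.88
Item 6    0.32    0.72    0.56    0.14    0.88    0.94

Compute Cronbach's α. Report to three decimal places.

ΣVar(i) = 2.53 + 1.25 + 1.74 + 0.69 + 1.96 + 0.94 = 9.11
Σ_{i<j} σ_ij = 8.55
σ²_total = 9.11 + 2 × 8.55 = 26.21
α = (k/(k−1))·(1 − ΣVar(i)/σ²_total) = (6/5)·(1 − 9.11/26.21) = 0.783

α = 0.783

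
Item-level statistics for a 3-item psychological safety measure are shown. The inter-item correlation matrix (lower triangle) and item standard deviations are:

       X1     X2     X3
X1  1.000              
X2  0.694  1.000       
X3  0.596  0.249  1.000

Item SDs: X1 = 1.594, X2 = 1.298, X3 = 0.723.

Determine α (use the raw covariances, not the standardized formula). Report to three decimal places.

α = 0.747

Σσ²ᵢ = 1.594² + 1.298² + 0.723² = 4.7484
Covariances σ_ij = r_ij · s_i · s_j:
  σ(X1,X2) = 0.694 × 1.594 × 1.298 = 1.4359
  σ(X1,X3) = 0.596 × 1.594 × 0.723 = 0.6869
  σ(X2,X3) = 0.249 × 1.298 × 0.723 = 0.2337
σ²_T = Σσ²ᵢ + 2·Σσ_ij = 4.7484 + 2 × 2.3565 = 9.4614
α = (3/2)·(1 − 4.7484/9.4614) = 0.747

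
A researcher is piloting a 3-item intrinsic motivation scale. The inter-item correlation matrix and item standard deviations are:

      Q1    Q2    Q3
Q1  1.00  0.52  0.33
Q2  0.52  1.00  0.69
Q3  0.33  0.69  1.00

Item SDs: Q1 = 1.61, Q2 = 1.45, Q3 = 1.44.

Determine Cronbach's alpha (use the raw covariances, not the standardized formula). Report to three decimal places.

α = 0.754

Σσ²ᵢ = 1.61² + 1.45² + 1.44² = 6.7682
Covariances σ_ij = r_ij · s_i · s_j:
  σ(Q1,Q2) = 0.52 × 1.61 × 1.45 = 1.2139
  σ(Q1,Q3) = 0.33 × 1.61 × 1.44 = 0.7651
  σ(Q2,Q3) = 0.69 × 1.45 × 1.44 = 1.4407
σ²_T = Σσ²ᵢ + 2·Σσ_ij = 6.7682 + 2 × 3.4197 = 13.6076
α = (3/2)·(1 − 6.7682/13.6076) = 0.754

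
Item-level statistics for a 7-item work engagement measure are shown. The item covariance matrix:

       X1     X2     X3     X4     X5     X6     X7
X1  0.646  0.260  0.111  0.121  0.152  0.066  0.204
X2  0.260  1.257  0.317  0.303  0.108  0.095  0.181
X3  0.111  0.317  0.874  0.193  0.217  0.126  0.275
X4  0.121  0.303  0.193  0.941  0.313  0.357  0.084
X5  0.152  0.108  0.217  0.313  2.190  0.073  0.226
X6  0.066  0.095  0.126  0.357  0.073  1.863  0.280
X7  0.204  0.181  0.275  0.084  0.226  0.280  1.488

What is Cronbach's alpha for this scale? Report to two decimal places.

sum of item variances = 0.646 + 1.257 + 0.874 + 0.941 + 2.190 + 1.863 + 1.488 = 9.259
Σ_{i<j} σ_ij = 4.062
σ²_total = 9.259 + 2 × 4.062 = 17.383
α = (k/(k−1))·(1 − sum of item variances/σ²_total) = (7/6)·(1 − 9.259/17.383) = 0.55

Cronbach's alpha = 0.55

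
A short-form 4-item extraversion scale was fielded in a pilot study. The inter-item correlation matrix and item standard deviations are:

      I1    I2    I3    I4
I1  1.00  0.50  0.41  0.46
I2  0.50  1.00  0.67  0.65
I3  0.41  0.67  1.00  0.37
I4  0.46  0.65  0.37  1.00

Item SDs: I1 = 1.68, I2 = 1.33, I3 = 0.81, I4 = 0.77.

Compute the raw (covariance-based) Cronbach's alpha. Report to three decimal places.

α = 0.761

Σσ²ᵢ = 1.68² + 1.33² + 0.81² + 0.77² = 5.8403
Covariances σ_ij = r_ij · s_i · s_j:
  σ(I1,I2) = 0.50 × 1.68 × 1.33 = 1.1172
  σ(I1,I3) = 0.41 × 1.68 × 0.81 = 0.5579
  σ(I1,I4) = 0.46 × 1.68 × 0.77 = 0.5951
  σ(I2,I3) = 0.67 × 1.33 × 0.81 = 0.7218
  σ(I2,I4) = 0.65 × 1.33 × 0.77 = 0.6657
  σ(I3,I4) = 0.37 × 0.81 × 0.77 = 0.2308
σ²_T = Σσ²ᵢ + 2·Σσ_ij = 5.8403 + 2 × 3.8885 = 13.6173
α = (4/3)·(1 − 5.8403/13.6173) = 0.761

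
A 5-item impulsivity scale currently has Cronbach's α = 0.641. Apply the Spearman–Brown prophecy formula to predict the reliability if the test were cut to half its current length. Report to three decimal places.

Length factor m = 1/2
α' = m·α / (1 − (1−m)·α)
   = 1/2 × 0.641 / (1 − (1 − 1/2) × 0.641)
   = 0.3205 / 0.6795 = 0.472

predicted reliability = 0.472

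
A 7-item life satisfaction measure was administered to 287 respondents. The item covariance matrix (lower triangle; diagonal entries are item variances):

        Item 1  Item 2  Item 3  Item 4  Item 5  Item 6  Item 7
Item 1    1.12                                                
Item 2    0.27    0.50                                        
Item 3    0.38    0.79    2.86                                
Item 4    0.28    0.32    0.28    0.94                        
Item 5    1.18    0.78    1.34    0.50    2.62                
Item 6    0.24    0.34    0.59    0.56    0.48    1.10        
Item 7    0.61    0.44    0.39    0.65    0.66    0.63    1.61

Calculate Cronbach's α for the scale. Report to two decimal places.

Σσᵢ² = 1.12 + 0.50 + 2.86 + 0.94 + 2.62 + 1.10 + 1.61 = 10.75
Sum of off-diagonal covariances = 11.71
Var(T) = 10.75 + 2 × 11.71 = 34.17
α = (k/(k−1))·(1 − Σσᵢ²/Var(T)) = (7/6)·(1 − 10.75/34.17) = 0.80

α = 0.80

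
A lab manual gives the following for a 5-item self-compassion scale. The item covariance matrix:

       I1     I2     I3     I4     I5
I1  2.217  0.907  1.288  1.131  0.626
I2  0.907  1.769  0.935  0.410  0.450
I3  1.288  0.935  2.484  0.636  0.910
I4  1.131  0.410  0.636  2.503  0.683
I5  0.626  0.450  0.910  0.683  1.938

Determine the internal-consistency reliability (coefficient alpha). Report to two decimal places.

ΣVar(i) = 2.217 + 1.769 + 2.484 + 2.503 + 1.938 = 10.911
Sum of the distinct covariances = 7.976
σ²_total = 10.911 + 2 × 7.976 = 26.863
α = (k/(k−1))·(1 − ΣVar(i)/σ²_total) = (5/4)·(1 − 10.911/26.863) = 0.74

coefficient alpha = 0.74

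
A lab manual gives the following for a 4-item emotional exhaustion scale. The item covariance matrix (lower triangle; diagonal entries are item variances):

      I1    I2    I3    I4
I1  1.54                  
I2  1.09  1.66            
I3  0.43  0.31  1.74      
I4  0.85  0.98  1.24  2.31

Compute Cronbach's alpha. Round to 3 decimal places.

Cronbach's alpha = 0.766

ΣVar(i) = 1.54 + 1.66 + 1.74 + 2.31 = 7.25
Sum of the distinct covariances = 4.90
σ²_T = 7.25 + 2 × 4.90 = 17.05
α = (k/(k−1))·(1 − ΣVar(i)/σ²_T) = (4/3)·(1 − 7.25/17.05) = 0.766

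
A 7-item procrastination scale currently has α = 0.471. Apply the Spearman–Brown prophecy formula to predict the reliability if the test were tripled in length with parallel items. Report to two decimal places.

Length factor m = 3
α' = m·α / (1 + (m−1)·α)
   = 3 × 0.471 / (1 + (3 − 1) × 0.471)
   = 1.4130 / 1.9420 = 0.73

predicted reliability = 0.73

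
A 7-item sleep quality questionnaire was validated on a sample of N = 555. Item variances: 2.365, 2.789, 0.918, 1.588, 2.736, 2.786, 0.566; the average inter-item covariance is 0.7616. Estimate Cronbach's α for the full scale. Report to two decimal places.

α = 0.82

sum of item variances = 2.365 + 2.789 + 0.918 + 1.588 + 2.736 + 2.786 + 0.566 = 13.748
Sum of the 21 distinct covariances = 21 × 0.7616 = 15.9936
σ²_total = sum of item variances + 2·Σcov = 13.748 + 2 × 15.9936 = 45.7352
α = (7/6)·(1 − 13.748/45.7352) = 0.82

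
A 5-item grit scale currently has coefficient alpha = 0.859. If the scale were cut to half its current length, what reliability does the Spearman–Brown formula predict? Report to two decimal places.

Length factor m = 1/2
α' = m·α / (1 − (1−m)·α)
   = 1/2 × 0.859 / (1 − (1 − 1/2) × 0.859)
   = 0.4295 / 0.5705 = 0.75

predicted reliability = 0.75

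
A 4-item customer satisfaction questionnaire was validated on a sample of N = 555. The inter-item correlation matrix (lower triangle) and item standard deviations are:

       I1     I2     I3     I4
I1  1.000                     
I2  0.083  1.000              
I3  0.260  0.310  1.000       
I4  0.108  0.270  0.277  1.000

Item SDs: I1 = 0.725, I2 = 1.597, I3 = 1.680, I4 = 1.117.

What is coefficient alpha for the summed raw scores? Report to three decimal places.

Σσ²ᵢ = 0.725² + 1.597² + 1.680² + 1.117² = 7.1461
Covariances σ_ij = r_ij · s_i · s_j:
  σ(I1,I2) = 0.083 × 0.725 × 1.597 = 0.0961
  σ(I1,I3) = 0.260 × 0.725 × 1.680 = 0.3167
  σ(I1,I4) = 0.108 × 0.725 × 1.117 = 0.0875
  σ(I2,I3) = 0.310 × 1.597 × 1.680 = 0.8317
  σ(I2,I4) = 0.270 × 1.597 × 1.117 = 0.4816
  σ(I3,I4) = 0.277 × 1.680 × 1.117 = 0.5198
σ²_T = Σσ²ᵢ + 2·Σσ_ij = 7.1461 + 2 × 2.3334 = 11.8129
α = (4/3)·(1 − 7.1461/11.8129) = 0.527

coefficient alpha = 0.527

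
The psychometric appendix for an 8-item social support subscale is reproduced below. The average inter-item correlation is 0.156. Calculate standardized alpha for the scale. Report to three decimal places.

Standardized α = k·r̄ / (1 + (k−1)·r̄) = 8 × 0.156 / (1 + 7 × 0.156)
  = 1.2480 / 2.0920 = 0.597

standardized alpha = 0.597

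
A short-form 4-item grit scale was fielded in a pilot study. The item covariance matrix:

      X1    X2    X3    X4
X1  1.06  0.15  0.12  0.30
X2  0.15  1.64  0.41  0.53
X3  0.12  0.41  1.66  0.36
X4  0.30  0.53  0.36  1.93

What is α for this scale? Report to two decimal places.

α = 0.50

Σσᵢ² = 1.06 + 1.64 + 1.66 + 1.93 = 6.29
Sum of off-diagonal covariances = 1.87
total variance = 6.29 + 2 × 1.87 = 10.03
α = (k/(k−1))·(1 − Σσᵢ²/total variance) = (4/3)·(1 − 6.29/10.03) = 0.50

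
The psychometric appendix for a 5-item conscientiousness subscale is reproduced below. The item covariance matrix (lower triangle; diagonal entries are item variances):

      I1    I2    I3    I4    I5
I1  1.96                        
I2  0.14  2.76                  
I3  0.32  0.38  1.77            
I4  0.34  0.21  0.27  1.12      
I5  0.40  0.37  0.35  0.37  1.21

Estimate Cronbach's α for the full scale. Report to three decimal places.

Cronbach's α = 0.521

Σσ²ᵢ = 1.96 + 2.76 + 1.77 + 1.12 + 1.21 = 8.82
Sum of the distinct covariances = 3.15
Var(T) = 8.82 + 2 × 3.15 = 15.12
α = (k/(k−1))·(1 − Σσ²ᵢ/Var(T)) = (5/4)·(1 − 8.82/15.12) = 0.521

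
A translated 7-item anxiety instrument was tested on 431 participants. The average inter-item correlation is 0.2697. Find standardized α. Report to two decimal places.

Standardized α = k·r̄ / (1 + (k−1)·r̄) = 7 × 0.2697 / (1 + 6 × 0.2697)
  = 1.8879 / 2.6182 = 0.72

α = 0.72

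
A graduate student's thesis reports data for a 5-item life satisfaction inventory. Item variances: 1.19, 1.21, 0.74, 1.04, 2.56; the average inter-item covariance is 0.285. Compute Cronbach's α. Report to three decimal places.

α = 0.573

sum of item variances = 1.19 + 1.21 + 0.74 + 1.04 + 2.56 = 6.74
Sum of the 10 distinct covariances = 10 × 0.285 = 2.850
σ²_total = sum of item variances + 2·Σcov = 6.74 + 2 × 2.850 = 12.440
α = (5/4)·(1 − 6.74/12.440) = 0.573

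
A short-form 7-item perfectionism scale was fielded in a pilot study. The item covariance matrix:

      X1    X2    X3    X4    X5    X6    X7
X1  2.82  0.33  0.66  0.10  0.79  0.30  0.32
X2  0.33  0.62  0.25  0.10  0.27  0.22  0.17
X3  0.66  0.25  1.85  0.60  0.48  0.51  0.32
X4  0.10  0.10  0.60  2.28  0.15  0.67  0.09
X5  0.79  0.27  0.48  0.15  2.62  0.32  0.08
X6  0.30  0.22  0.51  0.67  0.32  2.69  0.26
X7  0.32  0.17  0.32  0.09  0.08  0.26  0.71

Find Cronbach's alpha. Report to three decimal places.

Σσᵢ² = 2.82 + 0.62 + 1.85 + 2.28 + 2.62 + 2.69 + 0.71 = 13.59
Sum of the distinct covariances = 6.99
σ²_T = 13.59 + 2 × 6.99 = 27.57
α = (k/(k−1))·(1 − Σσᵢ²/σ²_T) = (7/6)·(1 − 13.59/27.57) = 0.592

Cronbach's alpha = 0.592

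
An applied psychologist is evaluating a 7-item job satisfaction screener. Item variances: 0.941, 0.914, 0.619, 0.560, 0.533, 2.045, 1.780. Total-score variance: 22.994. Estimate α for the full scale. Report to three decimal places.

α = 0.792

sum of item variances = 0.941 + 0.914 + 0.619 + 0.560 + 0.533 + 2.045 + 1.780 = 7.392
α = (k/(k−1))·(1 − sum of item variances/σ²_T) = (7/6)·(1 − 7.392/22.994) = 0.792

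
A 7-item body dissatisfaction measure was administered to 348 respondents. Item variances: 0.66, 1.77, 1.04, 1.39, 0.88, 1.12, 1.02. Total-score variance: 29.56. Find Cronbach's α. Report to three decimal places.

Cronbach's α = 0.856

Σσᵢ² = 0.66 + 1.77 + 1.04 + 1.39 + 0.88 + 1.12 + 1.02 = 7.88
α = (k/(k−1))·(1 − Σσᵢ²/σ²_total) = (7/6)·(1 − 7.88/29.56) = 0.856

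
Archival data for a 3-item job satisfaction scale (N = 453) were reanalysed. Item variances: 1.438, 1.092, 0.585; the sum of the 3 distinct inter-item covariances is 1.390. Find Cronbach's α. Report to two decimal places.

α = 0.71

Σσ²ᵢ = 1.438 + 1.092 + 0.585 = 3.115
Sum of distinct covariances = 1.390
σ²_T = Σσ²ᵢ + 2·Σcov = 3.115 + 2 × 1.390 = 5.895
α = (3/2)·(1 − 3.115/5.895) = 0.71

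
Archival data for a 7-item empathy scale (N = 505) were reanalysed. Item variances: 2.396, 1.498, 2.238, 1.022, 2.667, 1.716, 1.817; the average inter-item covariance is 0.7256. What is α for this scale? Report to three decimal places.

α = 0.811

Σσᵢ² = 2.396 + 1.498 + 2.238 + 1.022 + 2.667 + 1.716 + 1.817 = 13.354
Sum of the 21 distinct covariances = 21 × 0.7256 = 15.2376
Var(T) = Σσᵢ² + 2·Σcov = 13.354 + 2 × 15.2376 = 43.8292
α = (7/6)·(1 − 13.354/43.8292) = 0.811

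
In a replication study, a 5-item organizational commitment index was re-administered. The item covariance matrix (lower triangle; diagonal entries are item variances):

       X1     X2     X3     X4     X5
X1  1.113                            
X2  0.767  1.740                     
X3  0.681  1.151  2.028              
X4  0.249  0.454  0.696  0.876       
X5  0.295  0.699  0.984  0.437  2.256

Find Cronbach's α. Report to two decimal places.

Cronbach's α = 0.77

ΣVar(i) = 1.113 + 1.740 + 2.028 + 0.876 + 2.256 = 8.013
Sum of the distinct covariances = 6.413
total variance = 8.013 + 2 × 6.413 = 20.839
α = (k/(k−1))·(1 − ΣVar(i)/total variance) = (5/4)·(1 − 8.013/20.839) = 0.77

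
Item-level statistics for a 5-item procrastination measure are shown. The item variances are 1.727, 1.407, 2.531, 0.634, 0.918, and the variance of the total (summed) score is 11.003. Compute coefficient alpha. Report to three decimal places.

α = 0.430

sum of item variances = 1.727 + 1.407 + 2.531 + 0.634 + 0.918 = 7.217
α = (k/(k−1))·(1 − sum of item variances/total variance) = (5/4)·(1 − 7.217/11.003) = 0.430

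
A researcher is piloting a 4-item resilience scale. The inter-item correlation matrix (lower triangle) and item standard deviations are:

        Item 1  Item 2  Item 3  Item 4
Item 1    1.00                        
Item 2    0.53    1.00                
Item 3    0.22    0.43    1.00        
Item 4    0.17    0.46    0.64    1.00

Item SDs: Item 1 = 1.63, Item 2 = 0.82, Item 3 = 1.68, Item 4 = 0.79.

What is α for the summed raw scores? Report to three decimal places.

Σσ²ᵢ = 1.63² + 0.82² + 1.68² + 0.79² = 6.7758
Covariances σ_ij = r_ij · s_i · s_j:
  σ(Item 1,Item 2) = 0.53 × 1.63 × 0.82 = 0.7084
  σ(Item 1,Item 3) = 0.22 × 1.63 × 1.68 = 0.6024
  σ(Item 1,Item 4) = 0.17 × 1.63 × 0.79 = 0.2189
  σ(Item 2,Item 3) = 0.43 × 0.82 × 1.68 = 0.5924
  σ(Item 2,Item 4) = 0.46 × 0.82 × 0.79 = 0.2980
  σ(Item 3,Item 4) = 0.64 × 1.68 × 0.79 = 0.8494
σ²_T = Σσ²ᵢ + 2·Σσ_ij = 6.7758 + 2 × 3.2695 = 13.3148
α = (4/3)·(1 − 6.7758/13.3148) = 0.655

α = 0.655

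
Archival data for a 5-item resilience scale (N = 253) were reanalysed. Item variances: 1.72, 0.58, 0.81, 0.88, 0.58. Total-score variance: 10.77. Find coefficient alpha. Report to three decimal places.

coefficient alpha = 0.720

Σσ²ᵢ = 1.72 + 0.58 + 0.81 + 0.88 + 0.58 = 4.57
α = (k/(k−1))·(1 − Σσ²ᵢ/Var(T)) = (5/4)·(1 − 4.57/10.77) = 0.720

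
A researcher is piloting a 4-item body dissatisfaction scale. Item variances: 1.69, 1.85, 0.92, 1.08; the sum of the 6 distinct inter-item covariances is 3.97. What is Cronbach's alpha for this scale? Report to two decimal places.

ΣVar(i) = 1.69 + 1.85 + 0.92 + 1.08 = 5.54
Sum of distinct covariances = 3.97
σ²_total = ΣVar(i) + 2·Σcov = 5.54 + 2 × 3.97 = 13.48
α = (4/3)·(1 − 5.54/13.48) = 0.79

α = 0.79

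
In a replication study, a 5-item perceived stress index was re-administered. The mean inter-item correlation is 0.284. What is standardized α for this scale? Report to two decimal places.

Standardized α = k·r̄ / (1 + (k−1)·r̄) = 5 × 0.284 / (1 + 4 × 0.284)
  = 1.4200 / 2.1360 = 0.66

α = 0.66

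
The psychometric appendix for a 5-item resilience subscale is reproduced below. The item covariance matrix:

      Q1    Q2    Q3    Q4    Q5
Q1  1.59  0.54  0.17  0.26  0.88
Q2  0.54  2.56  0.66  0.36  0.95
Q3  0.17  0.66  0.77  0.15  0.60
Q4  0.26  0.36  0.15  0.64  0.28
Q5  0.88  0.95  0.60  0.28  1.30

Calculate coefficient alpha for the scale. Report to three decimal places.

α = 0.732

Σσᵢ² = 1.59 + 2.56 + 0.77 + 0.64 + 1.30 = 6.86
Sum of the distinct covariances = 4.85
σ²_total = 6.86 + 2 × 4.85 = 16.56
α = (k/(k−1))·(1 − Σσᵢ²/σ²_total) = (5/4)·(1 − 6.86/16.56) = 0.732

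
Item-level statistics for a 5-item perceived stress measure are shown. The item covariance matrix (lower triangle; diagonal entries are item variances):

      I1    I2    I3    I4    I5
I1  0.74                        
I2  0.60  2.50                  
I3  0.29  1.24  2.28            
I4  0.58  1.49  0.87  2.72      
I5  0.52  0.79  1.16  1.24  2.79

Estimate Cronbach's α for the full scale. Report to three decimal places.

Cronbach's α = 0.768

Σσᵢ² = 0.74 + 2.50 + 2.28 + 2.72 + 2.79 = 11.03
Σ_{i<j} σ_ij = 8.78
total variance = 11.03 + 2 × 8.78 = 28.59
α = (k/(k−1))·(1 − Σσᵢ²/total variance) = (5/4)·(1 − 11.03/28.59) = 0.768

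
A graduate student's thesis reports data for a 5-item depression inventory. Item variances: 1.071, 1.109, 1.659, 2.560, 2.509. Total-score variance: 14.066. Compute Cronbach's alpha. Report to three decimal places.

Σσᵢ² = 1.071 + 1.109 + 1.659 + 2.560 + 2.509 = 8.908
α = (k/(k−1))·(1 − Σσᵢ²/Var(T)) = (5/4)·(1 − 8.908/14.066) = 0.458

Cronbach's alpha = 0.458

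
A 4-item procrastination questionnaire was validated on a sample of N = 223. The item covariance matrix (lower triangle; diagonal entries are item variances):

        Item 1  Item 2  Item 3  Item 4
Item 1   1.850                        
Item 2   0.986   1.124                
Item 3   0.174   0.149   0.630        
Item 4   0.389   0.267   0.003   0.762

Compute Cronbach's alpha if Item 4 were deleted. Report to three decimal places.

Remaining items: Item 1, Item 2, Item 3 (k = 3).
Σσ²ᵢ = 1.850 + 1.124 + 0.630 = 3.604
σ²_total = 3.604 + 2 × 1.309 = 6.222
α (item deleted) = (3/2)·(1 − 3.604/6.222) = 0.631

Cronbach's alpha = 0.631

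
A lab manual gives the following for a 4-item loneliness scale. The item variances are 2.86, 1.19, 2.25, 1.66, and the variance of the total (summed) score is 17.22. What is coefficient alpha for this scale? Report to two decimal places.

sum of item variances = 2.86 + 1.19 + 2.25 + 1.66 = 7.96
α = (k/(k−1))·(1 − sum of item variances/σ²_total) = (4/3)·(1 − 7.96/17.22) = 0.72

coefficient alpha = 0.72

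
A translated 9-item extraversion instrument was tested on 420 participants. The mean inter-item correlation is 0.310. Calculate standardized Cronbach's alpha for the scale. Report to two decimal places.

Standardized α = k·r̄ / (1 + (k−1)·r̄) = 9 × 0.310 / (1 + 8 × 0.310)
  = 2.7900 / 3.4800 = 0.80

standardized Cronbach's alpha = 0.80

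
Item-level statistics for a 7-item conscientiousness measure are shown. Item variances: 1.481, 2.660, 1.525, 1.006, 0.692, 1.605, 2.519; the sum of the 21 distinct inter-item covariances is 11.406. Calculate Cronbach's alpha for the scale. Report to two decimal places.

α = 0.78

Σσᵢ² = 1.481 + 2.660 + 1.525 + 1.006 + 0.692 + 1.605 + 2.519 = 11.488
Sum of distinct covariances = 11.406
Var(T) = Σσᵢ² + 2·Σcov = 11.488 + 2 × 11.406 = 34.300
α = (7/6)·(1 − 11.488/34.300) = 0.78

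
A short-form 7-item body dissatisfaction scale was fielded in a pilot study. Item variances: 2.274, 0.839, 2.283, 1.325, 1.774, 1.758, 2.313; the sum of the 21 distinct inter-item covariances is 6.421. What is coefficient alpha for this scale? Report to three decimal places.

α = 0.590

sum of item variances = 2.274 + 0.839 + 2.283 + 1.325 + 1.774 + 1.758 + 2.313 = 12.566
Sum of distinct covariances = 6.421
σ²_total = sum of item variances + 2·Σcov = 12.566 + 2 × 6.421 = 25.408
α = (7/6)·(1 − 12.566/25.408) = 0.590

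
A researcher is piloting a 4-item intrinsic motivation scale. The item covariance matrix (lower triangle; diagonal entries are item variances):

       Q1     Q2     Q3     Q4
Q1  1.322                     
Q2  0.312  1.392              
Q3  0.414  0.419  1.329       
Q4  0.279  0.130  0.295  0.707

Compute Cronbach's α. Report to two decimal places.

Σσᵢ² = 1.322 + 1.392 + 1.329 + 0.707 = 4.750
Σ_{i<j} σ_ij = 1.849
total variance = 4.750 + 2 × 1.849 = 8.448
α = (k/(k−1))·(1 − Σσᵢ²/total variance) = (4/3)·(1 − 4.750/8.448) = 0.58

α = 0.58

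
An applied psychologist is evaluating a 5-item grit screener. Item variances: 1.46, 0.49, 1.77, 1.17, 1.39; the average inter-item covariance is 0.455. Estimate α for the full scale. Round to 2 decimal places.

α = 0.74

sum of item variances = 1.46 + 0.49 + 1.77 + 1.17 + 1.39 = 6.28
Sum of the 10 distinct covariances = 10 × 0.455 = 4.550
σ²_T = sum of item variances + 2·Σcov = 6.28 + 2 × 4.550 = 15.380
α = (5/4)·(1 − 6.28/15.380) = 0.74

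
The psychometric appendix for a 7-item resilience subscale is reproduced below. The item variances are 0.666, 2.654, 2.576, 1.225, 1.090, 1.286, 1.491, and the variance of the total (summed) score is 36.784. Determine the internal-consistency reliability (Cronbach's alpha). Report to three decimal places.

Cronbach's alpha = 0.818

sum of item variances = 0.666 + 2.654 + 2.576 + 1.225 + 1.090 + 1.286 + 1.491 = 10.988
α = (k/(k−1))·(1 − sum of item variances/σ²_total) = (7/6)·(1 − 10.988/36.784) = 0.818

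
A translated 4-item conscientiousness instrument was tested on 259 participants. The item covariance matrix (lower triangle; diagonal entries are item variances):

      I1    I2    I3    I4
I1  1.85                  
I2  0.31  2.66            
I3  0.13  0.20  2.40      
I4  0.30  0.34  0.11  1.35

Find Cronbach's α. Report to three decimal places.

ΣVar(i) = 1.85 + 2.66 + 2.40 + 1.35 = 8.26
Σ_{i<j} σ_ij = 1.39
total variance = 8.26 + 2 × 1.39 = 11.04
α = (k/(k−1))·(1 − ΣVar(i)/total variance) = (4/3)·(1 − 8.26/11.04) = 0.336

α = 0.336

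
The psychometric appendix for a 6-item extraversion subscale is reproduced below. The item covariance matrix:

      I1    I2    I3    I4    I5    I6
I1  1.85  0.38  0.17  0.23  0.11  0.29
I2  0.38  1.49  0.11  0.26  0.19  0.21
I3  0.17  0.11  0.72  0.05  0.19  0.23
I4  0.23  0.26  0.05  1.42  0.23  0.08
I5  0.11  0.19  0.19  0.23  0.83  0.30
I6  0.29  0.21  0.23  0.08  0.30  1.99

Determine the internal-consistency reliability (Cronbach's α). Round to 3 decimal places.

Cronbach's α = 0.506

ΣVar(i) = 1.85 + 1.49 + 0.72 + 1.42 + 0.83 + 1.99 = 8.30
Σ_{i<j} σ_ij = 3.03
σ²_T = 8.30 + 2 × 3.03 = 14.36
α = (k/(k−1))·(1 − ΣVar(i)/σ²_T) = (6/5)·(1 − 8.30/14.36) = 0.506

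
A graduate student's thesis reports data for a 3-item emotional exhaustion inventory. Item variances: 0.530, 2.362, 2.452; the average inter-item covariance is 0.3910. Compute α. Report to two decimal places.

Σσᵢ² = 0.530 + 2.362 + 2.452 = 5.344
Sum of the 3 distinct covariances = 3 × 0.3910 = 1.1730
Var(T) = Σσᵢ² + 2·Σcov = 5.344 + 2 × 1.1730 = 7.6900
α = (3/2)·(1 − 5.344/7.6900) = 0.46

α = 0.46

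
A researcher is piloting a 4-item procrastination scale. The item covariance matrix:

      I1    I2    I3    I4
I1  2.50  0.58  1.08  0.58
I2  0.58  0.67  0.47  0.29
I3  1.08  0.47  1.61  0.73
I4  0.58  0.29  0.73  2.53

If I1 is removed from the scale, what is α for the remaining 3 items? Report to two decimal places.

α = 0.57

Remaining items: I2, I3, I4 (k = 3).
Σσᵢ² = 0.67 + 1.61 + 2.53 = 4.81
σ²_total = 4.81 + 2 × 1.49 = 7.79
α (item deleted) = (3/2)·(1 − 4.81/7.79) = 0.57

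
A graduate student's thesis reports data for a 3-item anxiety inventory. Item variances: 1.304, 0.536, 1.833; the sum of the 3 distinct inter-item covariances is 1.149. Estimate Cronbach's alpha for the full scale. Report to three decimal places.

Σσ²ᵢ = 1.304 + 0.536 + 1.833 = 3.673
Sum of distinct covariances = 1.149
σ²_T = Σσ²ᵢ + 2·Σcov = 3.673 + 2 × 1.149 = 5.971
α = (3/2)·(1 − 3.673/5.971) = 0.577

α = 0.577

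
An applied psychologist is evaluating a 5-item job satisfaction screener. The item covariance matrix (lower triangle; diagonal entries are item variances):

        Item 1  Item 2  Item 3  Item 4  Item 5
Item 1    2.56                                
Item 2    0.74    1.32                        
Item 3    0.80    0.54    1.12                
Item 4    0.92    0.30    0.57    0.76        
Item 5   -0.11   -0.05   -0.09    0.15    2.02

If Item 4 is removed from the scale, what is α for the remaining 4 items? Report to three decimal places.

Remaining items: Item 1, Item 2, Item 3, Item 5 (k = 4).
Σσ²ᵢ = 2.56 + 1.32 + 1.12 + 2.02 = 7.02
σ²_total = 7.02 + 2 × 1.83 = 10.68
α (item deleted) = (4/3)·(1 − 7.02/10.68) = 0.457

α = 0.457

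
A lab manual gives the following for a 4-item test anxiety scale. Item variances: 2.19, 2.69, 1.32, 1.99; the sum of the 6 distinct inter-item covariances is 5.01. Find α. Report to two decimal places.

sum of item variances = 2.19 + 2.69 + 1.32 + 1.99 = 8.19
Sum of distinct covariances = 5.01
Var(T) = sum of item variances + 2·Σcov = 8.19 + 2 × 5.01 = 18.21
α = (4/3)·(1 − 8.19/18.21) = 0.73

α = 0.73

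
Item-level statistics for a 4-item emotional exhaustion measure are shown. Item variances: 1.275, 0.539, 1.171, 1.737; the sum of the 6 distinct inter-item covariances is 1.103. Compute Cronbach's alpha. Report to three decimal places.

α = 0.425

Σσ²ᵢ = 1.275 + 0.539 + 1.171 + 1.737 = 4.722
Sum of distinct covariances = 1.103
Var(T) = Σσ²ᵢ + 2·Σcov = 4.722 + 2 × 1.103 = 6.928
α = (4/3)·(1 − 4.722/6.928) = 0.425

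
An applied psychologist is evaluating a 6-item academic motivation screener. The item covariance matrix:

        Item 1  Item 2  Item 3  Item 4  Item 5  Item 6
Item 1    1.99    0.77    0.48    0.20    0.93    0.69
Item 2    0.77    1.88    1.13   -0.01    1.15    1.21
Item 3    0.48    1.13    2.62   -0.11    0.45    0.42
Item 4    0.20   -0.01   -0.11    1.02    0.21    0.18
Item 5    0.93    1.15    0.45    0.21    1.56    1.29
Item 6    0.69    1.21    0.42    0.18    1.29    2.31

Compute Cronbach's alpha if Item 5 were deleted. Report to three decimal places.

Remaining items: Item 1, Item 2, Item 3, Item 4, Item 6 (k = 5).
Σσ²ᵢ = 1.99 + 1.88 + 2.62 + 1.02 + 2.31 = 9.82
σ²_total = 9.82 + 2 × 4.96 = 19.74
α (item deleted) = (5/4)·(1 − 9.82/19.74) = 0.628

α = 0.628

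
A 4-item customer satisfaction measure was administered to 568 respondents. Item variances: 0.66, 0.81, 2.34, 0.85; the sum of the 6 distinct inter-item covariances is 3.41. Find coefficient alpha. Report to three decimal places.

coefficient alpha = 0.792

ΣVar(i) = 0.66 + 0.81 + 2.34 + 0.85 = 4.66
Sum of distinct covariances = 3.41
σ²_total = ΣVar(i) + 2·Σcov = 4.66 + 2 × 3.41 = 11.48
α = (4/3)·(1 − 4.66/11.48) = 0.792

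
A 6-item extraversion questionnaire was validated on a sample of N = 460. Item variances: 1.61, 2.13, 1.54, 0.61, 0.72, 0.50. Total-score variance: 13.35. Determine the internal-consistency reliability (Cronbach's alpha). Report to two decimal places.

α = 0.56

sum of item variances = 1.61 + 2.13 + 1.54 + 0.61 + 0.72 + 0.50 = 7.11
α = (k/(k−1))·(1 − sum of item variances/Var(T)) = (6/5)·(1 − 7.11/13.35) = 0.56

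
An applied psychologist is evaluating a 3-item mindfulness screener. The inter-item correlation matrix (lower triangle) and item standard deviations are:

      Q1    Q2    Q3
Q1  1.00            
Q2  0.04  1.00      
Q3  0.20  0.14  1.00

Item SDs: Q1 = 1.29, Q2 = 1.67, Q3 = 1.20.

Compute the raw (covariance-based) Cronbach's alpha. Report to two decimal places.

Cronbach's alpha = 0.28

Σσ²ᵢ = 1.29² + 1.67² + 1.20² = 5.8930
Covariances σ_ij = r_ij · s_i · s_j:
  σ(Q1,Q2) = 0.04 × 1.29 × 1.67 = 0.0862
  σ(Q1,Q3) = 0.20 × 1.29 × 1.20 = 0.3096
  σ(Q2,Q3) = 0.14 × 1.67 × 1.20 = 0.2806
σ²_T = Σσ²ᵢ + 2·Σσ_ij = 5.8930 + 2 × 0.6764 = 7.2458
α = (3/2)·(1 − 5.8930/7.2458) = 0.28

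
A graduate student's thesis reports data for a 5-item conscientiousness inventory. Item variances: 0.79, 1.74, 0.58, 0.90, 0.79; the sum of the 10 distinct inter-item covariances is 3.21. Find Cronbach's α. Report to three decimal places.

Σσᵢ² = 0.79 + 1.74 + 0.58 + 0.90 + 0.79 = 4.80
Sum of distinct covariances = 3.21
σ²_total = Σσᵢ² + 2·Σcov = 4.80 + 2 × 3.21 = 11.22
α = (5/4)·(1 − 4.80/11.22) = 0.715

α = 0.715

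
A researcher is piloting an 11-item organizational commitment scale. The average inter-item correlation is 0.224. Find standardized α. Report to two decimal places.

Standardized α = k·r̄ / (1 + (k−1)·r̄) = 11 × 0.224 / (1 + 10 × 0.224)
  = 2.4640 / 3.2400 = 0.76

standardized α = 0.76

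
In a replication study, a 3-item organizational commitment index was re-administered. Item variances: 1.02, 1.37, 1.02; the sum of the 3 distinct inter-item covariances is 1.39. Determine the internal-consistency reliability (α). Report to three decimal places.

α = 0.674

Σσ²ᵢ = 1.02 + 1.37 + 1.02 = 3.41
Sum of distinct covariances = 1.39
σ²_total = Σσ²ᵢ + 2·Σcov = 3.41 + 2 × 1.39 = 6.19
α = (3/2)·(1 − 3.41/6.19) = 0.674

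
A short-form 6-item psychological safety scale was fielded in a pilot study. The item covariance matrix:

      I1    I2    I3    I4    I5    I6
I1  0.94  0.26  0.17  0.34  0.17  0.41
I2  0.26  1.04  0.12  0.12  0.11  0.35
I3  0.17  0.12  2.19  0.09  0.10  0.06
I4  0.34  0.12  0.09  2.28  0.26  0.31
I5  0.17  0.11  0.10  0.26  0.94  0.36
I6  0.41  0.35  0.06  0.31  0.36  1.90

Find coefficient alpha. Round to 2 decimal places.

ΣVar(i) = 0.94 + 1.04 + 2.19 + 2.28 + 0.94 + 1.90 = 9.29
Σ_{i<j} σ_ij = 3.23
total variance = 9.29 + 2 × 3.23 = 15.75
α = (k/(k−1))·(1 − ΣVar(i)/total variance) = (6/5)·(1 − 9.29/15.75) = 0.49

α = 0.49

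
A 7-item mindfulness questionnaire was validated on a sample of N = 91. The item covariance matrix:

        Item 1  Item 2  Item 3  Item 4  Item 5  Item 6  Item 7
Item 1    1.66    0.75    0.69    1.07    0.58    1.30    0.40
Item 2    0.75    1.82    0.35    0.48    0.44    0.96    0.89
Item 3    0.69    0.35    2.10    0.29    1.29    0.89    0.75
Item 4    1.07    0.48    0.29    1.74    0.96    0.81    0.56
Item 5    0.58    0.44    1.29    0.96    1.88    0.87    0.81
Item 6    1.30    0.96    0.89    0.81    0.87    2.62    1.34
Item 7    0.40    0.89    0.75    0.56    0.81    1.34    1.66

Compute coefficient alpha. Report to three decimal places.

Σσ²ᵢ = 1.66 + 1.82 + 2.10 + 1.74 + 1.88 + 2.62 + 1.66 = 13.48
Σ_{i<j} σ_ij = 16.48
Var(T) = 13.48 + 2 × 16.48 = 46.44
α = (k/(k−1))·(1 − Σσ²ᵢ/Var(T)) = (7/6)·(1 − 13.48/46.44) = 0.828

coefficient alpha = 0.828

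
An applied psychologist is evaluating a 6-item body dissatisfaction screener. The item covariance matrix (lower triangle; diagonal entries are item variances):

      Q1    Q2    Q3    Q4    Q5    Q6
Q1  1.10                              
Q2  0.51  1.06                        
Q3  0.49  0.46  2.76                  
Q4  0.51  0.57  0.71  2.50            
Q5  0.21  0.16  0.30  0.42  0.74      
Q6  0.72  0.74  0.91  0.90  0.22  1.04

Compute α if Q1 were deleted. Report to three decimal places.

Remaining items: Q2, Q3, Q4, Q5, Q6 (k = 5).
sum of item variances = 1.06 + 2.76 + 2.50 + 0.74 + 1.04 = 8.10
σ²_total = 8.10 + 2 × 5.39 = 18.88
α (item deleted) = (5/4)·(1 − 8.10/18.88) = 0.714

α = 0.714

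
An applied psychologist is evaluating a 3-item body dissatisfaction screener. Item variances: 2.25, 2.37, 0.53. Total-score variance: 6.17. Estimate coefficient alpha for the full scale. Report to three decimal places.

α = 0.248

Σσ²ᵢ = 2.25 + 2.37 + 0.53 = 5.15
α = (k/(k−1))·(1 − Σσ²ᵢ/Var(T)) = (3/2)·(1 − 5.15/6.17) = 0.248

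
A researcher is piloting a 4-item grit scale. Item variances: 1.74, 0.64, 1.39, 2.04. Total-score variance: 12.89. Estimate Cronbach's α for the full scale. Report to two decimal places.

sum of item variances = 1.74 + 0.64 + 1.39 + 2.04 = 5.81
α = (k/(k−1))·(1 − sum of item variances/σ²_T) = (4/3)·(1 − 5.81/12.89) = 0.73

Cronbach's α = 0.73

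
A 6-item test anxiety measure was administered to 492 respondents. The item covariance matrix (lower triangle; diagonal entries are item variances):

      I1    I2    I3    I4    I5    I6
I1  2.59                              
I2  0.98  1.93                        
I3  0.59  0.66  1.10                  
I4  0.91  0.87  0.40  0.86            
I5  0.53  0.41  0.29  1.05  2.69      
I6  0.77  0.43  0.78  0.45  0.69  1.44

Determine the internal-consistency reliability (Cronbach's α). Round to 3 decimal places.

Cronbach's α = 0.779

ΣVar(i) = 2.59 + 1.93 + 1.10 + 0.86 + 2.69 + 1.44 = 10.61
Sum of off-diagonal covariances = 9.81
Var(T) = 10.61 + 2 × 9.81 = 30.23
α = (k/(k−1))·(1 − ΣVar(i)/Var(T)) = (6/5)·(1 − 10.61/30.23) = 0.779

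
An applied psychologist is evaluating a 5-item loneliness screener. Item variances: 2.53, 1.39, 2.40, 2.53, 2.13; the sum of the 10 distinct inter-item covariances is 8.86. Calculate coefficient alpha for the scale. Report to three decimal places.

α = 0.772

sum of item variances = 2.53 + 1.39 + 2.40 + 2.53 + 2.13 = 10.98
Sum of distinct covariances = 8.86
Var(T) = sum of item variances + 2·Σcov = 10.98 + 2 × 8.86 = 28.70
α = (5/4)·(1 − 10.98/28.70) = 0.772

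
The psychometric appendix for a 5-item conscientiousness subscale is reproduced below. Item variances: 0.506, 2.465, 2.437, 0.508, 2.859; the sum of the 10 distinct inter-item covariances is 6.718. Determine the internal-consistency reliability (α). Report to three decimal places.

Σσᵢ² = 0.506 + 2.465 + 2.437 + 0.508 + 2.859 = 8.775
Sum of distinct covariances = 6.718
σ²_total = Σσᵢ² + 2·Σcov = 8.775 + 2 × 6.718 = 22.211
α = (5/4)·(1 − 8.775/22.211) = 0.756

α = 0.756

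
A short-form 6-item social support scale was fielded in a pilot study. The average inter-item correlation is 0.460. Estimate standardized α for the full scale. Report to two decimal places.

α = 0.84

Standardized α = k·r̄ / (1 + (k−1)·r̄) = 6 × 0.460 / (1 + 5 × 0.460)
  = 2.7600 / 3.3000 = 0.84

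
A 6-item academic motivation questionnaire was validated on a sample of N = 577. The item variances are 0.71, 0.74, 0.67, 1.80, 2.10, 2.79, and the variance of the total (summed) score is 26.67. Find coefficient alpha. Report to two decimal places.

sum of item variances = 0.71 + 0.74 + 0.67 + 1.80 + 2.10 + 2.79 = 8.81
α = (k/(k−1))·(1 − sum of item variances/total variance) = (6/5)·(1 − 8.81/26.67) = 0.80

α = 0.80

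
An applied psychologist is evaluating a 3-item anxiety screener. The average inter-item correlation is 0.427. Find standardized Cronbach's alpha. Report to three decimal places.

Standardized α = k·r̄ / (1 + (k−1)·r̄) = 3 × 0.427 / (1 + 2 × 0.427)
  = 1.2810 / 1.8540 = 0.691

α = 0.691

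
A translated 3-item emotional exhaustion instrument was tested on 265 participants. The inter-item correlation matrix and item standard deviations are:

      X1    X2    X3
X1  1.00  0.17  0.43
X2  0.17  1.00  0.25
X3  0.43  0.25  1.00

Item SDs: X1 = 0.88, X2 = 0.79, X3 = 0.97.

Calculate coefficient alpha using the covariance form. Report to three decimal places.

Σσ²ᵢ = 0.88² + 0.79² + 0.97² = 2.3394
Covariances σ_ij = r_ij · s_i · s_j:
  σ(X1,X2) = 0.17 × 0.88 × 0.79 = 0.1182
  σ(X1,X3) = 0.43 × 0.88 × 0.97 = 0.3670
  σ(X2,X3) = 0.25 × 0.79 × 0.97 = 0.1916
σ²_T = Σσ²ᵢ + 2·Σσ_ij = 2.3394 + 2 × 0.6768 = 3.6930
α = (3/2)·(1 − 2.3394/3.6930) = 0.550

α = 0.550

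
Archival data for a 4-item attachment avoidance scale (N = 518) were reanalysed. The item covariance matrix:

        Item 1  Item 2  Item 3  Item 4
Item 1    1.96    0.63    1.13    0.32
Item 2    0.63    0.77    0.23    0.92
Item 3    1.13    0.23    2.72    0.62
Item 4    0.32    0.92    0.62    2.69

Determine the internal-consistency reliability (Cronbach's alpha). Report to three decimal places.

Σσ²ᵢ = 1.96 + 0.77 + 2.72 + 2.69 = 8.14
Sum of the distinct covariances = 3.85
σ²_T = 8.14 + 2 × 3.85 = 15.84
α = (k/(k−1))·(1 − Σσ²ᵢ/σ²_T) = (4/3)·(1 − 8.14/15.84) = 0.648

Cronbach's alpha = 0.648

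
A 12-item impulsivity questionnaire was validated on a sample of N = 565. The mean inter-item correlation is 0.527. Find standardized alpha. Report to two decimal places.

Standardized α = k·r̄ / (1 + (k−1)·r̄) = 12 × 0.527 / (1 + 11 × 0.527)
  = 6.3240 / 6.7970 = 0.93

α = 0.93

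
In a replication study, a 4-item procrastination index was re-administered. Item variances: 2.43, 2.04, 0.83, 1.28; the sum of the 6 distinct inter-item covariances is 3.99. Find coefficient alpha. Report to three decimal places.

α = 0.731

Σσᵢ² = 2.43 + 2.04 + 0.83 + 1.28 = 6.58
Sum of distinct covariances = 3.99
σ²_total = Σσᵢ² + 2·Σcov = 6.58 + 2 × 3.99 = 14.56
α = (4/3)·(1 − 6.58/14.56) = 0.731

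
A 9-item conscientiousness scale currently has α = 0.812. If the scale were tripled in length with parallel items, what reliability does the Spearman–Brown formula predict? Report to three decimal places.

Length factor m = 3
α' = m·α / (1 + (m−1)·α)
   = 3 × 0.812 / (1 + (3 − 1) × 0.812)
   = 2.4360 / 2.6240 = 0.928

predicted reliability = 0.928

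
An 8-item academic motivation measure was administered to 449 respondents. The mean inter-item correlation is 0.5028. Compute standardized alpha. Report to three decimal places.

Standardized α = k·r̄ / (1 + (k−1)·r̄) = 8 × 0.5028 / (1 + 7 × 0.5028)
  = 4.0224 / 4.5196 = 0.890

standardized alpha = 0.890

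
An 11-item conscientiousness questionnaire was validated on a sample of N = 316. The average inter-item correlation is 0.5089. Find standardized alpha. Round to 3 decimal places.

standardized alpha = 0.919

Standardized α = k·r̄ / (1 + (k−1)·r̄) = 11 × 0.5089 / (1 + 10 × 0.5089)
  = 5.5979 / 6.0890 = 0.919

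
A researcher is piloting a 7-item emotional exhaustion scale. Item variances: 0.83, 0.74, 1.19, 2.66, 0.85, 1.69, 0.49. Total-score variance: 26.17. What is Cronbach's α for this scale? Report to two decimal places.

Σσ²ᵢ = 0.83 + 0.74 + 1.19 + 2.66 + 0.85 + 1.69 + 0.49 = 8.45
α = (k/(k−1))·(1 − Σσ²ᵢ/σ²_total) = (7/6)·(1 − 8.45/26.17) = 0.79

Cronbach's α = 0.79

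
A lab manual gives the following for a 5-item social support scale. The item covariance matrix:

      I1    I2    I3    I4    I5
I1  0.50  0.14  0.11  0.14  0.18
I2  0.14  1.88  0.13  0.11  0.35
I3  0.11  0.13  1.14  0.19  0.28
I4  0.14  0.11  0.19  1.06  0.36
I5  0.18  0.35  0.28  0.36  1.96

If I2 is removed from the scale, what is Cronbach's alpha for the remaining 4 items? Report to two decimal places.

α = 0.47

Remaining items: I1, I3, I4, I5 (k = 4).
Σσᵢ² = 0.50 + 1.14 + 1.06 + 1.96 = 4.66
σ²_total = 4.66 + 2 × 1.26 = 7.18
α (item deleted) = (4/3)·(1 − 4.66/7.18) = 0.47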